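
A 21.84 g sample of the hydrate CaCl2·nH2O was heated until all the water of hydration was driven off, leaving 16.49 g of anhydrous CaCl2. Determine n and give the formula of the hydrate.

CaCl2·2H2O

Mass of water lost = 21.84 − 16.49 = 5.35 g → 5.35 / 18.02 = 0.2969 mol H2O
Molar mass of CaCl2 = 110.98 g/mol → mol CaCl2 = 16.49 / 110.98 = 0.1486
n = 0.2969 / 0.1486 = 2.00 ≈ 2 → CaCl2·2H2O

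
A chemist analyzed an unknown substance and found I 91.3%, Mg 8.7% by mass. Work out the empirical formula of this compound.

Assume 100 g: 91.3 g I, 8.7 g Mg.
Moles — I: 91.3 / 126.90 = 0.7195 mol; Mg: 8.7 / 24.31 = 0.3579 mol
Ratios (÷ 0.3579): I 2.010, Mg 1.000
→ I2Mg

I2Mg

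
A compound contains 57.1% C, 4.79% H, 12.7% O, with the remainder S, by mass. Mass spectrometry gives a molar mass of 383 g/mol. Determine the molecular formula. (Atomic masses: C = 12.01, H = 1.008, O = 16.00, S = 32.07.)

Assume 100 g: 57.1 g C, 4.79 g H, 12.7 g O, 25.41 g S.
Moles — C: 57.1 / 12.01 = 4.754 mol; H: 4.79 / 1.008 = 4.752 mol; O: 12.7 / 16.00 = 0.7937 mol; S: 25.41 / 32.07 = 0.7923 mol
Ratios (÷ 0.7923): C 6.000, H 5.997, O 1.002, S 1.000
→ C6H6OS
Empirical-formula mass = 126.18 g/mol
n = 383 / 126.18 = 3.04 ≈ 3
Molecular formula = (C6H6OS)×3 = C18H18O3S3

C18H18O3S3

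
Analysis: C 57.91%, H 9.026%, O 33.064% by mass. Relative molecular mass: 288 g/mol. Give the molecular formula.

C14H26O6

Assume 100 g: 57.91 g C, 9.026 g H, 33.064 g O.
n(C) = 57.91/12.01 = 4.822, n(H) = 9.026/1.008 = 8.954, n(O) = 33.064/16.00 = 2.067
Ratios (÷ 2.067): C 2.333, H 4.333, O 1.000
×3: C 7.00, H 13.00, O 3.00 → C7H13O3
Empirical-formula mass = 145.17 g/mol
n = 288 / 145.17 = 1.98 ≈ 2
Molecular formula = (C7H13O3)×2 = C14H26O6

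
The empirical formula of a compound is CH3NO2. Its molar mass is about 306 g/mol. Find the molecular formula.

C5H15N5O10

Empirical-formula mass = 61.04 g/mol
n = 306 / 61.04 = 5.01 ≈ 5
Molecular formula = (CH3NO2)5 = C5H15N5O10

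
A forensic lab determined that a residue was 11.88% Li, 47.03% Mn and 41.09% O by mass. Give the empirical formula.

Assume 100 g: 11.88 g Li, 47.03 g Mn, 41.09 g O.
Li: 11.88 g ÷ 6.94 g/mol = 1.712 mol
Mn: 47.03 g ÷ 54.94 g/mol = 0.856 mol
O: 41.09 g ÷ 16.00 g/mol = 2.568 mol
Smallest is Mn at 0.856 mol; normalising gives Li 2.000, Mn 1.000, O 3.000
→ Li2MnO3

Li2MnO3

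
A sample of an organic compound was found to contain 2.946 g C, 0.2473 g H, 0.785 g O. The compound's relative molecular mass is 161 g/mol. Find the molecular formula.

C10H10O2

n(C) = 2.946/12.01 = 0.2453, n(H) = 0.2473/1.008 = 0.2453, n(O) = 0.785/16.00 = 0.04906
Ratios (÷ 0.04906): C 5.000, H 5.001, O 1.000
≈ 5:5:1 → C5H5O
Empirical-formula mass = 81.09 g/mol
n = 161 / 81.09 = 1.99 ≈ 2
Molecular formula = (C5H5O)×2 = C10H10O2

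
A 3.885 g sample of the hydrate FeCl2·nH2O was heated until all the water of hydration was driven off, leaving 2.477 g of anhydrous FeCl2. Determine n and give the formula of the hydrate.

FeCl2·4H2O

Mass of water lost = 3.885 − 2.477 = 1.408 g → 1.408 / 18.02 = 0.07814 mol H2O
Molar mass of FeCl2 = 126.75 g/mol → mol FeCl2 = 2.477 / 126.75 = 0.01954
n = 0.07814 / 0.01954 = 4.00 ≈ 4 → FeCl2·4H2O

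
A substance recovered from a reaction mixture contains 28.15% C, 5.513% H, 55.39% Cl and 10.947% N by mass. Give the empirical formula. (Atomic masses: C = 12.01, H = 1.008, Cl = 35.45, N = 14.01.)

C3H7Cl2N

Assume 100 g: 28.15 g C, 5.513 g H, 55.39 g Cl, 10.947 g N.
C: 28.15 g ÷ 12.01 g/mol = 2.344 mol
H: 5.513 g ÷ 1.008 g/mol = 5.469 mol
Cl: 55.39 g ÷ 35.45 g/mol = 1.562 mol
N: 10.947 g ÷ 14.01 g/mol = 0.7814 mol
Ratios (÷ 0.7814): C 3.000, H 7.000, Cl 2.000, N 1.000
Ratio ≈ 3:7:2:1, so the empirical formula is C3H7Cl2N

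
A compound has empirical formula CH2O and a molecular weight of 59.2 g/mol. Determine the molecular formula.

Empirical-formula mass = 30.03 g/mol
n = 59.2 / 30.03 = 1.97 ≈ 2
Molecular formula = (CH2O)2 = C2H4O2

C2H4O2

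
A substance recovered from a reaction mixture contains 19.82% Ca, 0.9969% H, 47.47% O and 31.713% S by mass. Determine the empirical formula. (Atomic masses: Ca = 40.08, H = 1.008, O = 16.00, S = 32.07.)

Assume 100 g: 19.82 g Ca, 0.9969 g H, 47.47 g O, 31.713 g S.
Ca: 19.82 g ÷ 40.08 g/mol = 0.4945 mol
H: 0.9969 g ÷ 1.008 g/mol = 0.989 mol
O: 47.47 g ÷ 16.00 g/mol = 2.967 mol
S: 31.713 g ÷ 32.07 g/mol = 0.9889 mol
Ratios (÷ 0.4945): Ca 1.000, H 2.000, O 6.000, S 2.000
≈ 1:2:6:2 → CaH2O6S2

CaH2O6S2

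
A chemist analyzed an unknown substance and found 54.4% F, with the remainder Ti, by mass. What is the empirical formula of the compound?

Assume 100 g: 54.4 g F, 45.6 g Ti.
n(F) = 54.4/19.00 = 2.863, n(Ti) = 45.6/47.87 = 0.9526
Divide by the smallest (0.9526 mol Ti): F 3.006, Ti 1.000
Ratio ≈ 3:1, so the empirical formula is F3Ti

F3Ti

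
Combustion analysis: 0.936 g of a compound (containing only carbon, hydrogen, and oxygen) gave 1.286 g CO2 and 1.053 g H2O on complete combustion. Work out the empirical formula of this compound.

mol C = 1.286 / 44.01 = 0.02922; mass C = 0.02922 × 12.01 = 0.3509 g
mol H = 2 × (1.053 / 18.02) = 0.1169; mass H = 0.1169 × 1.008 = 0.1178 g
mass O = 0.936 − (0.4687) = 0.4673 g → mol O = 0.02920
Smallest is O at 0.0292 mol; normalising gives C 1.001, H 4.002, O 1.000
Ratio ≈ 1:4:1, so the empirical formula is CH4O

CH4O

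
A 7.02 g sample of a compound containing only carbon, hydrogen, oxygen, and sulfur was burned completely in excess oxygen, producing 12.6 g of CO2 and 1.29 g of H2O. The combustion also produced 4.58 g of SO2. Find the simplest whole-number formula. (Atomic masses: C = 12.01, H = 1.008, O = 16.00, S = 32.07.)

C4H2OS

mol C = 12.6 / 44.01 = 0.2863; mass C = 0.2863 × 12.01 = 3.438 g
mol H = 2 × (1.29 / 18.02) = 0.1432; mass H = 0.1432 × 1.008 = 0.1443 g
mol S = 4.58 / 64.07 = 0.07148; mass S = 2.293 g
mass O = 7.02 − (5.875) = 1.145 g → mol O = 0.07155
Smallest is S at 0.07148 mol; normalising gives C 4.005, H 2.003, O 1.001, S 1.000
Ratio ≈ 4:2:1:1, so the empirical formula is C4H2OS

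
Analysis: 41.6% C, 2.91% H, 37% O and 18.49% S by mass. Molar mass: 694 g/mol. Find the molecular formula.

Assume 100 g: 41.6 g C, 2.91 g H, 37 g O, 18.49 g S.
n(C) = 41.6/12.01 = 3.464, n(H) = 2.91/1.008 = 2.887, n(O) = 37/16.00 = 2.312, n(S) = 18.49/32.07 = 0.5766
Ratios (÷ 0.5766): C 6.008, H 5.007, O 4.011, S 1.000
Ratio ≈ 6:5:4:1, so the empirical formula is C6H5O4S
Empirical-formula mass = 173.17 g/mol
n = 694 / 173.17 = 4.01 ≈ 4
Molecular formula = (C6H5O4S)×4 = C24H20O16S4

C24H20O16S4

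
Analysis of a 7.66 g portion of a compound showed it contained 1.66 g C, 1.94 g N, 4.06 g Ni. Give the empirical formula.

Moles — C: 1.66 / 12.01 = 0.1382 mol; N: 1.94 / 14.01 = 0.1385 mol; Ni: 4.06 / 58.69 = 0.06918 mol
Divide by the smallest (0.06918 mol Ni): C 1.998, N 2.002, Ni 1.000
Ratio ≈ 2:2:1, so the empirical formula is C2N2Ni

C2N2Ni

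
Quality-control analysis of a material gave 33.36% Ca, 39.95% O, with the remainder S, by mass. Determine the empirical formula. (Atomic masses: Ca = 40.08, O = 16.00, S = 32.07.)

CaO3S

Assume 100 g: 33.36 g Ca, 39.95 g O, 26.69 g S.
Ca: 33.36 g ÷ 40.08 g/mol = 0.8323 mol
O: 39.95 g ÷ 16.00 g/mol = 2.497 mol
S: 26.69 g ÷ 32.07 g/mol = 0.8322 mol
Divide by the smallest (0.8322 mol S): Ca 1.000, O 3.000, S 1.000
Ratio ≈ 1:3:1, so the empirical formula is CaO3S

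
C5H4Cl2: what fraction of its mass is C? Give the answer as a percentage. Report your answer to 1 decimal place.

Molar mass = 5(12.01) + 4(1.008) + 2(35.45) = 134.982 g/mol
Mass of C per mole = 5 × 12.01 = 60.050 g
% C = 60.050 / 134.982 × 100 = 44.5%

44.5%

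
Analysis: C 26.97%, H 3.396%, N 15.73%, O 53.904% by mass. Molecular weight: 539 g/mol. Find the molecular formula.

C12H18N6O18

Assume 100 g: 26.97 g C, 3.396 g H, 15.73 g N, 53.904 g O.
Moles — C: 26.97 / 12.01 = 2.246 mol; H: 3.396 / 1.008 = 3.369 mol; N: 15.73 / 14.01 = 1.123 mol; O: 53.904 / 16.00 = 3.369 mol
Ratios (÷ 1.123): C 2.000, H 3.001, N 1.000, O 3.001
≈ 2:3:1:3 → C2H3NO3
Empirical-formula mass = 89.05 g/mol
n = 539 / 89.05 = 6.05 ≈ 6
Molecular formula = (C2H3NO3)×6 = C12H18N6O18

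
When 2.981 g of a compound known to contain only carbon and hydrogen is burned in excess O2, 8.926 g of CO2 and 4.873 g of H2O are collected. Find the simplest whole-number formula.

C3H8

mol C = 8.926 / 44.01 = 0.2028; mass C = 0.2028 × 12.01 = 2.436 g
mol H = 2 × (4.873 / 18.02) = 0.5408; mass H = 0.5408 × 1.008 = 0.5452 g
Divide by the smallest (0.2028 mol C): C 1.000, H 2.667
×3: C 3.00, H 8.00 → C3H8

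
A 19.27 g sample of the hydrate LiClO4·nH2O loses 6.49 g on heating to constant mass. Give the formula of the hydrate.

LiClO4·3H2O

Mass of anhydrous LiClO4 = 19.27 − 6.49 = 12.78 g
mol H2O = 6.49 / 18.02 = 0.3602
Molar mass of LiClO4 = 106.39 g/mol → mol LiClO4 = 12.78 / 106.39 = 0.1201
n = 0.3602 / 0.1201 = 3.00 ≈ 3 → LiClO4·3H2O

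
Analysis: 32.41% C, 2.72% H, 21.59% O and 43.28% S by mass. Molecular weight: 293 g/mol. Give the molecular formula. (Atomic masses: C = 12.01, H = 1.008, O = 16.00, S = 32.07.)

C8H8O4S4

Assume 100 g: 32.41 g C, 2.72 g H, 21.59 g O, 43.28 g S.
Moles — C: 32.41 / 12.01 = 2.699 mol; H: 2.72 / 1.008 = 2.698 mol; O: 21.59 / 16.00 = 1.349 mol; S: 43.28 / 32.07 = 1.35 mol
Smallest is O at 1.349 mol; normalising gives C 2.000, H 2.000, O 1.000, S 1.000
Ratio ≈ 2:2:1:1, so the empirical formula is C2H2OS
Empirical-formula mass = 74.11 g/mol
n = 293 / 74.11 = 3.95 ≈ 4
Molecular formula = (C2H2OS)×4 = C8H8O4S4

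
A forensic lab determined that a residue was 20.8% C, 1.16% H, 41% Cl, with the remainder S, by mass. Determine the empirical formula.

Assume 100 g: 20.8 g C, 1.16 g H, 41 g Cl, 37.04 g S.
Moles — C: 20.8 / 12.01 = 1.732 mol; H: 1.16 / 1.008 = 1.151 mol; Cl: 41 / 35.45 = 1.157 mol; S: 37.04 / 32.07 = 1.155 mol
Smallest is H at 1.151 mol; normalising gives C 1.505, H 1.000, Cl 1.005, S 1.004
Scaling by 2: C 3.01, H 2.00, Cl 2.01, S 2.01 → C3H2Cl2S2

C3H2Cl2S2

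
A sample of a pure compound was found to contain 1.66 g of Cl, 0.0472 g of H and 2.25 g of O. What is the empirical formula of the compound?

n(Cl) = 1.66/35.45 = 0.04683, n(H) = 0.0472/1.008 = 0.04683, n(O) = 2.25/16.00 = 0.1406
Smallest is H at 0.04683 mol; normalising gives Cl 1.000, H 1.000, O 3.003
≈ 1:1:3 → ClHO3

ClHO3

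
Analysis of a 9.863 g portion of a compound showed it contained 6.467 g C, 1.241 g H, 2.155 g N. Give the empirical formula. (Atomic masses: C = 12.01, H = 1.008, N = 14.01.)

n(C) = 6.467/12.01 = 0.5385, n(H) = 1.241/1.008 = 1.231, n(N) = 2.155/14.01 = 0.1538
Ratios (÷ 0.1538): C 3.501, H 8.004, N 1.000
Multiply by 2: C 7.00, H 16.01, N 2.00 → C7H16N2

C7H16N2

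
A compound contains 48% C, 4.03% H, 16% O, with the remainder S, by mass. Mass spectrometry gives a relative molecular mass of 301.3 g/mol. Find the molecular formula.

C12H12O3S3

Assume 100 g: 48 g C, 4.03 g H, 16 g O, 31.97 g S.
C: 48 g ÷ 12.01 g/mol = 3.997 mol
H: 4.03 g ÷ 1.008 g/mol = 3.998 mol
O: 16 g ÷ 16.00 g/mol = 1 mol
S: 31.97 g ÷ 32.07 g/mol = 0.9969 mol
Smallest is S at 0.9969 mol; normalising gives C 4.009, H 4.011, O 1.003, S 1.000
Ratio ≈ 4:4:1:1, so the empirical formula is C4H4OS
Empirical-formula mass = 100.14 g/mol
n = 301.3 / 100.14 = 3.01 ≈ 3
Molecular formula = (C4H4OS)×3 = C12H12O3S3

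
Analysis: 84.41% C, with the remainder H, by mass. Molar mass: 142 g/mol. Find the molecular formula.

C10H22

Assume 100 g: 84.41 g C, 15.59 g H.
n(C) = 84.41/12.01 = 7.028, n(H) = 15.59/1.008 = 15.47
Ratios (÷ 7.028): C 1.000, H 2.201
Multiply by 5: C 5.00, H 11.00 → C5H11
Empirical-formula mass = 71.14 g/mol
n = 142 / 71.14 = 2.00 ≈ 2
Molecular formula = (C5H11)×2 = C10H22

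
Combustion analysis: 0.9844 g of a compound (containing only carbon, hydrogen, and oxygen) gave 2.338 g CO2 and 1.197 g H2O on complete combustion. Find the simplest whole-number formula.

C4H10O

mol C = 2.338 / 44.01 = 0.05312; mass C = 0.05312 × 12.01 = 0.6380 g
mol H = 2 × (1.197 / 18.02) = 0.1329; mass H = 0.1329 × 1.008 = 0.1339 g
mass O = 0.9844 − (0.7719) = 0.2125 g → mol O = 0.01328
Ratios (÷ 0.01328): C 4.001, H 10.005, O 1.000
≈ 4:10:1 → C4H10O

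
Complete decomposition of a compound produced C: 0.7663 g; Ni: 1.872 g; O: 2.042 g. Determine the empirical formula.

C2NiO4

Moles — C: 0.7663 / 12.01 = 0.06381 mol; Ni: 1.872 / 58.69 = 0.0319 mol; O: 2.042 / 16.00 = 0.1276 mol
Divide by the smallest (0.0319 mol Ni): C 2.000, Ni 1.000, O 4.001
≈ 2:1:4 → C2NiO4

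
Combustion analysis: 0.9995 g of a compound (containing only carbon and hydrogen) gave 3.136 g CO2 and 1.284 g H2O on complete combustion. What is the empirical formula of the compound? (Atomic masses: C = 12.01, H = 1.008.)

CH2

mol C = 3.136 / 44.01 = 0.07126; mass C = 0.07126 × 12.01 = 0.8558 g
mol H = 2 × (1.284 / 18.02) = 0.1425; mass H = 0.1425 × 1.008 = 0.1436 g
Ratios (÷ 0.07126): C 1.000, H 2.000
Ratio ≈ 1:2, so the empirical formula is CH2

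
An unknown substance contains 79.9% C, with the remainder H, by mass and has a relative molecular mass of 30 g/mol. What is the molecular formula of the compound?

Assume 100 g: 79.9 g C, 20.1 g H.
Moles — C: 79.9 / 12.01 = 6.653 mol; H: 20.1 / 1.008 = 19.94 mol
Ratios (÷ 6.653): C 1.000, H 2.997
Ratio ≈ 1:3, so the empirical formula is CH3
Empirical-formula mass = 15.03 g/mol
n = 30 / 15.03 = 2.00 ≈ 2
Molecular formula = (CH3)×2 = C2H6

C2H6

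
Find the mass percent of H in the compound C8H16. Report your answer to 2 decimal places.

Molar mass = 8(12.01) + 16(1.008) = 112.208 g/mol
Mass of H per mole = 16 × 1.008 = 16.128 g
% H = 16.128 / 112.208 × 100 = 14.37%

14.37%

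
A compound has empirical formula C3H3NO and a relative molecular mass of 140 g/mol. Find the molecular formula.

C6H6N2O2

Empirical-formula mass = 69.06 g/mol
n = 140 / 69.06 = 2.03 ≈ 2
Molecular formula = (C3H3NO)2 = C6H6N2O2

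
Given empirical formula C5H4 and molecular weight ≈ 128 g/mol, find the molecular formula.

Empirical-formula mass = 64.08 g/mol
n = 128 / 64.08 = 2.00 ≈ 2
Molecular formula = (C5H4)2 = C10H8

C10H8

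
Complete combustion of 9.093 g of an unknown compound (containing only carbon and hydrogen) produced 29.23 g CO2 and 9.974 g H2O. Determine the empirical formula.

C3H5

mol C = 29.23 / 44.01 = 0.6642; mass C = 0.6642 × 12.01 = 7.977 g
mol H = 2 × (9.974 / 18.02) = 1.107; mass H = 1.107 × 1.008 = 1.116 g
Divide by the smallest (0.6642 mol C): C 1.000, H 1.667
Scaling by 3: C 3.00, H 5.00 → C3H5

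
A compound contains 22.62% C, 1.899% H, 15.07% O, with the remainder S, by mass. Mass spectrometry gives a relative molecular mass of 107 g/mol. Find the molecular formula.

C2H2OS2

Assume 100 g: 22.62 g C, 1.899 g H, 15.07 g O, 60.411 g S.
C: 22.62 g ÷ 12.01 g/mol = 1.883 mol
H: 1.899 g ÷ 1.008 g/mol = 1.884 mol
O: 15.07 g ÷ 16.00 g/mol = 0.9419 mol
S: 60.411 g ÷ 32.07 g/mol = 1.884 mol
Ratios (÷ 0.9419): C 2.000, H 2.000, O 1.000, S 2.000
≈ 2:2:1:2 → C2H2OS2
Empirical-formula mass = 106.18 g/mol
n = 107 / 106.18 = 1.01 ≈ 1
Molecular formula = empirical formula = C2H2OS2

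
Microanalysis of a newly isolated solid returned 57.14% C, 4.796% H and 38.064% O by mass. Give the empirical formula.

Assume 100 g: 57.14 g C, 4.796 g H, 38.064 g O.
Moles — C: 57.14 / 12.01 = 4.758 mol; H: 4.796 / 1.008 = 4.758 mol; O: 38.064 / 16.00 = 2.379 mol
Ratios (÷ 2.379): C 2.000, H 2.000, O 1.000
→ C2H2O

C2H2O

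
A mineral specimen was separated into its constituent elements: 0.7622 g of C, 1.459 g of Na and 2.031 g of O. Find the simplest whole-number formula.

CNaO2

C: 0.7622 g ÷ 12.01 g/mol = 0.06346 mol
Na: 1.459 g ÷ 22.99 g/mol = 0.06346 mol
O: 2.031 g ÷ 16.00 g/mol = 0.1269 mol
Ratios (÷ 0.06346): C 1.000, Na 1.000, O 2.000
≈ 1:1:2 → CNaO2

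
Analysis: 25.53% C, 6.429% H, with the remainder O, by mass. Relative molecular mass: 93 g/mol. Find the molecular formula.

Assume 100 g: 25.53 g C, 6.429 g H, 68.041 g O.
C: 25.53 g ÷ 12.01 g/mol = 2.126 mol
H: 6.429 g ÷ 1.008 g/mol = 6.378 mol
O: 68.041 g ÷ 16.00 g/mol = 4.253 mol
Smallest is C at 2.126 mol; normalising gives C 1.000, H 3.000, O 2.001
→ CH3O2
Empirical-formula mass = 47.03 g/mol
n = 93 / 47.03 = 1.98 ≈ 2
Molecular formula = (CH3O2)×2 = C2H6O4

C2H6O4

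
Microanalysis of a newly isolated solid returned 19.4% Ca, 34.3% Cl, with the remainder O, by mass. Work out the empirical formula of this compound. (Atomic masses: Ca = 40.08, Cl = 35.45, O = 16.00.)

CaCl2O6

Assume 100 g: 19.4 g Ca, 34.3 g Cl, 46.3 g O.
n(Ca) = 19.4/40.08 = 0.484, n(Cl) = 34.3/35.45 = 0.9676, n(O) = 46.3/16.00 = 2.894
Smallest is Ca at 0.484 mol; normalising gives Ca 1.000, Cl 1.999, O 5.978
→ CaCl2O6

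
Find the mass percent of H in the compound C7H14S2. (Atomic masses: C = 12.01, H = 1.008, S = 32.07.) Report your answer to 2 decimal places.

8.69%

Molar mass = 7(12.01) + 14(1.008) + 2(32.07) = 162.322 g/mol
Mass of H per mole = 14 × 1.008 = 14.112 g
% H = 14.112 / 162.322 × 100 = 8.69%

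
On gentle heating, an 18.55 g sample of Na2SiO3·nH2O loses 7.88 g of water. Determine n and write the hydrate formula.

Mass of anhydrous Na2SiO3 = 18.55 − 7.88 = 10.67 g
mol H2O = 7.88 / 18.02 = 0.4373
Molar mass of Na2SiO3 = 122.07 g/mol → mol Na2SiO3 = 10.67 / 122.07 = 0.08741
n = 0.4373 / 0.08741 = 5.00 ≈ 5 → Na2SiO3·5H2O

Na2SiO3·5H2O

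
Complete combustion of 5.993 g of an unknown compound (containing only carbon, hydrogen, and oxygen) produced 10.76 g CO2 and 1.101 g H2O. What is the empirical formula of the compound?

mol C = 10.76 / 44.01 = 0.2445; mass C = 0.2445 × 12.01 = 2.936 g
mol H = 2 × (1.101 / 18.02) = 0.1222; mass H = 0.1222 × 1.008 = 0.1232 g
mass O = 5.993 − (3.059) = 2.934 g → mol O = 0.1833
Ratios (÷ 0.1222): C 2.001, H 1.000, O 1.500
Multiply by 2: C 4.00, H 2.00, O 3.00 → C4H2O3

C4H2O3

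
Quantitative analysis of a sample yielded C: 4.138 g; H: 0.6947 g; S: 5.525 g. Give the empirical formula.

C2H4S

C: 4.138 g ÷ 12.01 g/mol = 0.3445 mol
H: 0.6947 g ÷ 1.008 g/mol = 0.6892 mol
S: 5.525 g ÷ 32.07 g/mol = 0.1723 mol
Divide by the smallest (0.1723 mol S): C 2.000, H 4.000, S 1.000
Ratio ≈ 2:4:1, so the empirical formula is C2H4S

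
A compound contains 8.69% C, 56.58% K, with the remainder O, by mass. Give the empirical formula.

Assume 100 g: 8.69 g C, 56.58 g K, 34.73 g O.
Moles — C: 8.69 / 12.01 = 0.7236 mol; K: 56.58 / 39.10 = 1.447 mol; O: 34.73 / 16.00 = 2.171 mol
Divide by the smallest (0.7236 mol C): C 1.000, K 2.000, O 3.000
Ratio ≈ 1:2:3, so the empirical formula is CK2O3

CK2O3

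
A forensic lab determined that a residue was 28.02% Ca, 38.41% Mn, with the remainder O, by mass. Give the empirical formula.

Assume 100 g: 28.02 g Ca, 38.41 g Mn, 33.57 g O.
Ca: 28.02 g ÷ 40.08 g/mol = 0.6991 mol
Mn: 38.41 g ÷ 54.94 g/mol = 0.6991 mol
O: 33.57 g ÷ 16.00 g/mol = 2.098 mol
Divide by the smallest (0.6991 mol Ca): Ca 1.000, Mn 1.000, O 3.001
→ CaMnO3

CaMnO3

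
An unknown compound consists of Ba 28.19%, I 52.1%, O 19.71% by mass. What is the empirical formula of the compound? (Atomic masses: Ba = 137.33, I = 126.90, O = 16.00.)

BaI2O6

Assume 100 g: 28.19 g Ba, 52.1 g I, 19.71 g O.
n(Ba) = 28.19/137.33 = 0.2053, n(I) = 52.1/126.90 = 0.4106, n(O) = 19.71/16.00 = 1.232
Smallest is Ba at 0.2053 mol; normalising gives Ba 1.000, I 2.000, O 6.001
Ratio ≈ 1:2:6, so the empirical formula is BaI2O6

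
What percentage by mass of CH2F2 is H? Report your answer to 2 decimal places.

Molar mass = 1(12.01) + 2(1.008) + 2(19.00) = 52.026 g/mol
Mass of H per mole = 2 × 1.008 = 2.016 g
% H = 2.016 / 52.026 × 100 = 3.87%

3.87%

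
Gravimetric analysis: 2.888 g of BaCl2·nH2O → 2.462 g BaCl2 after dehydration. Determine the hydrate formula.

Mass of water lost = 2.888 − 2.462 = 0.426 g → 0.426 / 18.02 = 0.02364 mol H2O
Molar mass of BaCl2 = 208.23 g/mol → mol BaCl2 = 2.462 / 208.23 = 0.01182
n = 0.02364 / 0.01182 = 2.00 ≈ 2 → BaCl2·2H2O

BaCl2·2H2O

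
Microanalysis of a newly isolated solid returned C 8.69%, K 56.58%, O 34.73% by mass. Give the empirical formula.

CK2O3

Assume 100 g: 8.69 g C, 56.58 g K, 34.73 g O.
n(C) = 8.69/12.01 = 0.7236, n(K) = 56.58/39.10 = 1.447, n(O) = 34.73/16.00 = 2.171
Divide by the smallest (0.7236 mol C): C 1.000, K 2.000, O 3.000
Ratio ≈ 1:2:3, so the empirical formula is CK2O3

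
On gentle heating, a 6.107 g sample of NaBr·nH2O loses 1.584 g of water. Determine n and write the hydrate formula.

NaBr·2H2O

Mass of anhydrous NaBr = 6.107 − 1.584 = 4.523 g
mol H2O = 1.584 / 18.02 = 0.0879
Molar mass of NaBr = 102.89 g/mol → mol NaBr = 4.523 / 102.89 = 0.04396
n = 0.0879 / 0.04396 = 2.00 ≈ 2 → NaBr·2H2O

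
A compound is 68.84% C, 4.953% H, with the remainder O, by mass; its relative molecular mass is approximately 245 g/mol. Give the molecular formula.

Assume 100 g: 68.84 g C, 4.953 g H, 26.207 g O.
C: 68.84 g ÷ 12.01 g/mol = 5.732 mol
H: 4.953 g ÷ 1.008 g/mol = 4.914 mol
O: 26.207 g ÷ 16.00 g/mol = 1.638 mol
Smallest is O at 1.638 mol; normalising gives C 3.499, H 3.000, O 1.000
×2: C 7.00, H 6.00, O 2.00 → C7H6O2
Empirical-formula mass = 122.12 g/mol
n = 245 / 122.12 = 2.01 ≈ 2
Molecular formula = (C7H6O2)×2 = C14H12O4

C14H12O4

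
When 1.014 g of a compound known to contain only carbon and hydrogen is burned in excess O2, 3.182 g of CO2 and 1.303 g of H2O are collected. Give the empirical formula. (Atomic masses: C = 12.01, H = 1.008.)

CH2

mol C = 3.182 / 44.01 = 0.07230; mass C = 0.07230 × 12.01 = 0.8683 g
mol H = 2 × (1.303 / 18.02) = 0.1446; mass H = 0.1446 × 1.008 = 0.1458 g
Smallest is C at 0.0723 mol; normalising gives C 1.000, H 2.000
Ratio ≈ 1:2, so the empirical formula is CH2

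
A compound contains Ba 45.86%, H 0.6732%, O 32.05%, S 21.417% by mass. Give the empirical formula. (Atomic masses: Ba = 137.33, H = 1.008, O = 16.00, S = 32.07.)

Assume 100 g: 45.86 g Ba, 0.6732 g H, 32.05 g O, 21.417 g S.
Moles — Ba: 45.86 / 137.33 = 0.3339 mol; H: 0.6732 / 1.008 = 0.6679 mol; O: 32.05 / 16.00 = 2.003 mol; S: 21.417 / 32.07 = 0.6678 mol
Divide by the smallest (0.3339 mol Ba): Ba 1.000, H 2.000, O 5.998, S 2.000
Ratio ≈ 1:2:6:2, so the empirical formula is BaH2O6S2

BaH2O6S2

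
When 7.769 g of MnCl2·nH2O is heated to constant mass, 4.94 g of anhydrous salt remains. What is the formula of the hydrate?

Mass of water lost = 7.769 − 4.94 = 2.829 g → 2.829 / 18.02 = 0.157 mol H2O
Molar mass of MnCl2 = 125.84 g/mol → mol MnCl2 = 4.94 / 125.84 = 0.03926
n = 0.157 / 0.03926 = 4.00 ≈ 4 → MnCl2·4H2O

MnCl2·4H2O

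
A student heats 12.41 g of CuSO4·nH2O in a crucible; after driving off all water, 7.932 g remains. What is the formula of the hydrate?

CuSO4·5H2O

Mass of water lost = 12.41 − 7.932 = 4.478 g → 4.478 / 18.02 = 0.2485 mol H2O
Molar mass of CuSO4 = 159.62 g/mol → mol CuSO4 = 7.932 / 159.62 = 0.04969
n = 0.2485 / 0.04969 = 5.00 ≈ 5 → CuSO4·5H2O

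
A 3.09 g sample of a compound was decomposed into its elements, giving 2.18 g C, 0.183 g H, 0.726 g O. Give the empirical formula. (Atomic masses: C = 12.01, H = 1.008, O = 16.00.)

Moles — C: 2.18 / 12.01 = 0.1815 mol; H: 0.183 / 1.008 = 0.1815 mol; O: 0.726 / 16.00 = 0.04537 mol
Ratios (÷ 0.04537): C 4.000, H 4.001, O 1.000
≈ 4:4:1 → C4H4O

C4H4O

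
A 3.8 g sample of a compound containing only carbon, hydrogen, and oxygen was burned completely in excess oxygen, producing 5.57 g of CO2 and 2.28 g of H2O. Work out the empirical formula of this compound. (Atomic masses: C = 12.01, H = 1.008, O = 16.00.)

mol C = 5.57 / 44.01 = 0.1266; mass C = 0.1266 × 12.01 = 1.520 g
mol H = 2 × (2.28 / 18.02) = 0.2531; mass H = 0.2531 × 1.008 = 0.2551 g
mass O = 3.8 − (1.775) = 2.025 g → mol O = 0.1266
Ratios (÷ 0.1266): C 1.000, H 2.000, O 1.000
≈ 1:2:1 → CH2O

CH2O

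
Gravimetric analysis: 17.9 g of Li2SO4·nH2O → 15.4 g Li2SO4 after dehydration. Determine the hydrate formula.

Li2SO4·H2O

Mass of water lost = 17.9 − 15.4 = 2.5 g → 2.5 / 18.02 = 0.1387 mol H2O
Molar mass of Li2SO4 = 109.95 g/mol → mol Li2SO4 = 15.4 / 109.95 = 0.1401
n = 0.1387 / 0.1401 = 0.99 ≈ 1 → Li2SO4·H2O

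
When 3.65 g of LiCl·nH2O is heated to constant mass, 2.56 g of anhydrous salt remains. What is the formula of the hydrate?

Mass of water lost = 3.65 − 2.56 = 1.09 g → 1.09 / 18.02 = 0.06049 mol H2O
Molar mass of LiCl = 42.39 g/mol → mol LiCl = 2.56 / 42.39 = 0.06039
n = 0.06049 / 0.06039 = 1.00 ≈ 1 → LiCl·H2O

LiCl·H2O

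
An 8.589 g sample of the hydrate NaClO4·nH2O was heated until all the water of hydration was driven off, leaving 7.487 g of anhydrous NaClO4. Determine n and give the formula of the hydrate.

NaClO4·H2O

Mass of water lost = 8.589 − 7.487 = 1.102 g → 1.102 / 18.02 = 0.06115 mol H2O
Molar mass of NaClO4 = 122.44 g/mol → mol NaClO4 = 7.487 / 122.44 = 0.06115
n = 0.06115 / 0.06115 = 1.00 ≈ 1 → NaClO4·H2O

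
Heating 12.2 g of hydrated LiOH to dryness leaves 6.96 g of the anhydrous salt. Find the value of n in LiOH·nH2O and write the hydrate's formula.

Mass of water lost = 12.2 − 6.96 = 5.24 g → 5.24 / 18.02 = 0.2908 mol H2O
Molar mass of LiOH = 23.95 g/mol → mol LiOH = 6.96 / 23.95 = 0.2906
n = 0.2908 / 0.2906 = 1.00 ≈ 1 → LiOH·H2O

LiOH·H2O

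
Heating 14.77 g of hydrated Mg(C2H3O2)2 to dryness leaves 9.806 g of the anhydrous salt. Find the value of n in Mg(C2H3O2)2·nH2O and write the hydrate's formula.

Mg(C2H3O2)2·4H2O

Mass of water lost = 14.77 − 9.806 = 4.964 g → 4.964 / 18.02 = 0.2755 mol H2O
Molar mass of Mg(C2H3O2)2 = 142.40 g/mol → mol Mg(C2H3O2)2 = 9.806 / 142.40 = 0.06886
n = 0.2755 / 0.06886 = 4.00 ≈ 4 → Mg(C2H3O2)2·4H2O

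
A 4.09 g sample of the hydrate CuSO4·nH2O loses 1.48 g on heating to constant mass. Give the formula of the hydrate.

Mass of anhydrous CuSO4 = 4.09 − 1.48 = 2.61 g
mol H2O = 1.48 / 18.02 = 0.08213
Molar mass of CuSO4 = 159.62 g/mol → mol CuSO4 = 2.61 / 159.62 = 0.01635
n = 0.08213 / 0.01635 = 5.02 ≈ 5 → CuSO4·5H2O

CuSO4·5H2O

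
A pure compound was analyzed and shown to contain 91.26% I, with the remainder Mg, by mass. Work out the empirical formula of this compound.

I2Mg

Assume 100 g: 91.26 g I, 8.74 g Mg.
I: 91.26 g ÷ 126.90 g/mol = 0.7191 mol
Mg: 8.74 g ÷ 24.31 g/mol = 0.3595 mol
Divide by the smallest (0.3595 mol Mg): I 2.000, Mg 1.000
≈ 2:1 → I2Mg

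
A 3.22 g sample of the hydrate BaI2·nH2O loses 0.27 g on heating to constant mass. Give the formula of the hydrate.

Mass of anhydrous BaI2 = 3.22 − 0.27 = 2.95 g
mol H2O = 0.27 / 18.02 = 0.01498
Molar mass of BaI2 = 391.13 g/mol → mol BaI2 = 2.95 / 391.13 = 0.007542
n = 0.01498 / 0.007542 = 1.99 ≈ 2 → BaI2·2H2O

BaI2·2H2O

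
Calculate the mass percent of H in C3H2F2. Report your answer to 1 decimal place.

Molar mass = 3(12.01) + 2(1.008) + 2(19.00) = 76.046 g/mol
Mass of H per mole = 2 × 1.008 = 2.016 g
% H = 2.016 / 76.046 × 100 = 2.7%

2.7%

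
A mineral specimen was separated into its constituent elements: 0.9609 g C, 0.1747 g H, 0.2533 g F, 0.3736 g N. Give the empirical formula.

Moles — C: 0.9609 / 12.01 = 0.08001 mol; H: 0.1747 / 1.008 = 0.1733 mol; F: 0.2533 / 19.00 = 0.01333 mol; N: 0.3736 / 14.01 = 0.02667 mol
Divide by the smallest (0.01333 mol F): C 6.001, H 13.000, F 1.000, N 2.000
≈ 6:13:1:2 → C6H13FN2

C6H13FN2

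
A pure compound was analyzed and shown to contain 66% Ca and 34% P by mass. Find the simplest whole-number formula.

Assume 100 g: 66 g Ca, 34 g P.
n(Ca) = 66/40.08 = 1.647, n(P) = 34/30.97 = 1.098
Divide by the smallest (1.098 mol P): Ca 1.500, P 1.000
Scaling by 2: Ca 3.00, P 2.00 → Ca3P2

Ca3P2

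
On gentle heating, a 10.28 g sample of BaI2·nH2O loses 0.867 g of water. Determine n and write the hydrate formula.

Mass of anhydrous BaI2 = 10.28 − 0.867 = 9.413 g
mol H2O = 0.867 / 18.02 = 0.04811
Molar mass of BaI2 = 391.13 g/mol → mol BaI2 = 9.413 / 391.13 = 0.02407
n = 0.04811 / 0.02407 = 2.00 ≈ 2 → BaI2·2H2O

BaI2·2H2O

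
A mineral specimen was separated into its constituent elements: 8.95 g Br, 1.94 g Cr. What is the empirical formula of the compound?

Moles — Br: 8.95 / 79.90 = 0.112 mol; Cr: 1.94 / 52.00 = 0.03731 mol
Divide by the smallest (0.03731 mol Cr): Br 3.002, Cr 1.000
≈ 3:1 → Br3Cr

Br3Cr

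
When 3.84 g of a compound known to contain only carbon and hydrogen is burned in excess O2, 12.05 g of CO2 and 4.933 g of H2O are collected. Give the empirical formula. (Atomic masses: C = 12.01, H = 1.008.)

CH2

mol C = 12.05 / 44.01 = 0.2738; mass C = 0.2738 × 12.01 = 3.288 g
mol H = 2 × (4.933 / 18.02) = 0.5475; mass H = 0.5475 × 1.008 = 0.5519 g
Divide by the smallest (0.2738 mol C): C 1.000, H 2.000
→ CH2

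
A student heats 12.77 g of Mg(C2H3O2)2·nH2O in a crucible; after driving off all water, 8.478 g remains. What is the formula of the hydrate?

Mass of water lost = 12.77 − 8.478 = 4.292 g → 4.292 / 18.02 = 0.2382 mol H2O
Molar mass of Mg(C2H3O2)2 = 142.40 g/mol → mol Mg(C2H3O2)2 = 8.478 / 142.40 = 0.05954
n = 0.2382 / 0.05954 = 4.00 ≈ 4 → Mg(C2H3O2)2·4H2O

Mg(C2H3O2)2·4H2O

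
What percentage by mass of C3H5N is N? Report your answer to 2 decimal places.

Molar mass = 3(12.01) + 5(1.008) + 1(14.01) = 55.080 g/mol
Mass of N per mole = 1 × 14.01 = 14.010 g
% N = 14.010 / 55.080 × 100 = 25.44%

25.44%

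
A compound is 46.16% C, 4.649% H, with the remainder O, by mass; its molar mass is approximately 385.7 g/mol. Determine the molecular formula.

Assume 100 g: 46.16 g C, 4.649 g H, 49.191 g O.
n(C) = 46.16/12.01 = 3.843, n(H) = 4.649/1.008 = 4.612, n(O) = 49.191/16.00 = 3.074
Ratios (÷ 3.074): C 1.250, H 1.500, O 1.000
×4: C 5.00, H 6.00, O 4.00 → C5H6O4
Empirical-formula mass = 130.10 g/mol
n = 385.7 / 130.10 = 2.96 ≈ 3
Molecular formula = (C5H6O4)×3 = C15H18O12

C15H18O12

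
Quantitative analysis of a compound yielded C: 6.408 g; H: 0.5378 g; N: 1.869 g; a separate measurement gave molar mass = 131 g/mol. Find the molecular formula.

C8H8N2

Moles — C: 6.408 / 12.01 = 0.5336 mol; H: 0.5378 / 1.008 = 0.5335 mol; N: 1.869 / 14.01 = 0.1334 mol
Ratios (÷ 0.1334): C 4.000, H 3.999, N 1.000
→ C4H4N
Empirical-formula mass = 66.08 g/mol
n = 131 / 66.08 = 1.98 ≈ 2
Molecular formula = (C4H4N)×2 = C8H8N2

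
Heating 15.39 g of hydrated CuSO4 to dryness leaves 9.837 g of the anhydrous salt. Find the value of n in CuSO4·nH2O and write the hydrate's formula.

CuSO4·5H2O

Mass of water lost = 15.39 − 9.837 = 5.553 g → 5.553 / 18.02 = 0.3082 mol H2O
Molar mass of CuSO4 = 159.62 g/mol → mol CuSO4 = 9.837 / 159.62 = 0.06163
n = 0.3082 / 0.06163 = 5.00 ≈ 5 → CuSO4·5H2O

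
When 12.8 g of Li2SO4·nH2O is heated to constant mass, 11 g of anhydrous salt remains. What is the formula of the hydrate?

Li2SO4·H2O

Mass of water lost = 12.8 − 11 = 1.8 g → 1.8 / 18.02 = 0.09989 mol H2O
Molar mass of Li2SO4 = 109.95 g/mol → mol Li2SO4 = 11 / 109.95 = 0.1
n = 0.09989 / 0.1 = 1.00 ≈ 1 → Li2SO4·H2O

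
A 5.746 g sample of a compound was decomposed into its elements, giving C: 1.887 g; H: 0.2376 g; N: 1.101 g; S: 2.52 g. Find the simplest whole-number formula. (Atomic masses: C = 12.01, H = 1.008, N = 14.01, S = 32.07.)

C2H3NS

n(C) = 1.887/12.01 = 0.1571, n(H) = 0.2376/1.008 = 0.2357, n(N) = 1.101/14.01 = 0.07859, n(S) = 2.52/32.07 = 0.07858
Ratios (÷ 0.07858): C 2.000, H 3.000, N 1.000, S 1.000
→ C2H3NS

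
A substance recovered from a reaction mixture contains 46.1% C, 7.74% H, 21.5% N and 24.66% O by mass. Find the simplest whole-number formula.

Assume 100 g: 46.1 g C, 7.74 g H, 21.5 g N, 24.66 g O.
n(C) = 46.1/12.01 = 3.838, n(H) = 7.74/1.008 = 7.679, n(N) = 21.5/14.01 = 1.535, n(O) = 24.66/16.00 = 1.541
Divide by the smallest (1.535 mol N): C 2.501, H 5.004, N 1.000, O 1.004
Multiply by 2: C 5.00, H 10.01, N 2.00, O 2.01 → C5H10N2O2

C5H10N2O2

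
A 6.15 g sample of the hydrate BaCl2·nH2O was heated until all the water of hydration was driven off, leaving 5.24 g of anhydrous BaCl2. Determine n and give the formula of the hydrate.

Mass of water lost = 6.15 − 5.24 = 0.91 g → 0.91 / 18.02 = 0.0505 mol H2O
Molar mass of BaCl2 = 208.23 g/mol → mol BaCl2 = 5.24 / 208.23 = 0.02516
n = 0.0505 / 0.02516 = 2.01 ≈ 2 → BaCl2·2H2O

BaCl2·2H2O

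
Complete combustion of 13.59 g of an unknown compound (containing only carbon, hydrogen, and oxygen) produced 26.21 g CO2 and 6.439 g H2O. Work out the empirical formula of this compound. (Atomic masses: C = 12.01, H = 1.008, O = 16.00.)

mol C = 26.21 / 44.01 = 0.5955; mass C = 0.5955 × 12.01 = 7.153 g
mol H = 2 × (6.439 / 18.02) = 0.7147; mass H = 0.7147 × 1.008 = 0.7204 g
mass O = 13.59 − (7.873) = 5.717 g → mol O = 0.3573
Divide by the smallest (0.3573 mol O): C 1.667, H 2.000, O 1.000
Scaling by 3: C 5.00, H 6.00, O 3.00 → C5H6O3

C5H6O3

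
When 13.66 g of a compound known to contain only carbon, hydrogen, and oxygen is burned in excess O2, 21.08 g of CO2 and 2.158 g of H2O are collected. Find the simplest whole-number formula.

mol C = 21.08 / 44.01 = 0.4790; mass C = 0.4790 × 12.01 = 5.753 g
mol H = 2 × (2.158 / 18.02) = 0.2395; mass H = 0.2395 × 1.008 = 0.2414 g
mass O = 13.66 − (5.994) = 7.666 g → mol O = 0.4791
Smallest is H at 0.2395 mol; normalising gives C 2.000, H 1.000, O 2.000
Ratio ≈ 2:1:2, so the empirical formula is C2HO2

C2HO2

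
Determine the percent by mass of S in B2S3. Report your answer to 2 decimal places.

Molar mass = 2(10.81) + 3(32.07) = 117.830 g/mol
Mass of S per mole = 3 × 32.07 = 96.210 g
% S = 96.210 / 117.830 × 100 = 81.65%

81.65%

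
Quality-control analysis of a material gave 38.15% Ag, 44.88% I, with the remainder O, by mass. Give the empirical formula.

Assume 100 g: 38.15 g Ag, 44.88 g I, 16.97 g O.
Ag: 38.15 g ÷ 107.87 g/mol = 0.3537 mol
I: 44.88 g ÷ 126.90 g/mol = 0.3537 mol
O: 16.97 g ÷ 16.00 g/mol = 1.061 mol
Smallest is I at 0.3537 mol; normalising gives Ag 1.000, I 1.000, O 2.999
Ratio ≈ 1:1:3, so the empirical formula is AgIO3

AgIO3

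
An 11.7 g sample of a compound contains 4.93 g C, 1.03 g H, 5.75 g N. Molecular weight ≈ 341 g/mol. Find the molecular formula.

n(C) = 4.93/12.01 = 0.4105, n(H) = 1.03/1.008 = 1.022, n(N) = 5.75/14.01 = 0.4104
Ratios (÷ 0.4104): C 1.000, H 2.490, N 1.000
Scaling by 2: C 2.00, H 4.98, N 2.00 → C2H5N2
Empirical-formula mass = 57.08 g/mol
n = 341 / 57.08 = 5.97 ≈ 6
Molecular formula = (C2H5N2)×6 = C12H30N12

C12H30N12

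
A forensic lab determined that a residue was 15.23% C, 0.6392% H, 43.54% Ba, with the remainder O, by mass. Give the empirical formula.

C4H2BaO8

Assume 100 g: 15.23 g C, 0.6392 g H, 43.54 g Ba, 40.591 g O.
Moles — C: 15.23 / 12.01 = 1.268 mol; H: 0.6392 / 1.008 = 0.6341 mol; Ba: 43.54 / 137.33 = 0.317 mol; O: 40.591 / 16.00 = 2.537 mol
Ratios (÷ 0.317): C 4.000, H 2.000, Ba 1.000, O 8.002
≈ 4:2:1:8 → C4H2BaO8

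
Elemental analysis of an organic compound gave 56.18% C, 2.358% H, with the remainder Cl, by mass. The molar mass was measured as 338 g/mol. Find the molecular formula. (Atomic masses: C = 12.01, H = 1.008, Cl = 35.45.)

Assume 100 g: 56.18 g C, 2.358 g H, 41.462 g Cl.
n(C) = 56.18/12.01 = 4.678, n(H) = 2.358/1.008 = 2.339, n(Cl) = 41.462/35.45 = 1.17
Ratios (÷ 1.17): C 3.999, H 2.000, Cl 1.000
Ratio ≈ 4:2:1, so the empirical formula is C4H2Cl
Empirical-formula mass = 85.51 g/mol
n = 338 / 85.51 = 3.95 ≈ 4
Molecular formula = (C4H2Cl)×4 = C16H8Cl4

C16H8Cl4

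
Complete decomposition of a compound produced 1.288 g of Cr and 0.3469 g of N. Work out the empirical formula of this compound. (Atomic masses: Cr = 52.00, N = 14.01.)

Cr: 1.288 g ÷ 52.00 g/mol = 0.02477 mol
N: 0.3469 g ÷ 14.01 g/mol = 0.02476 mol
Ratios (÷ 0.02476): Cr 1.000, N 1.000
→ CrN

CrN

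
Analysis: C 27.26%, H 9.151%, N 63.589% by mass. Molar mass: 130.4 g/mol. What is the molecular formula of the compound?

Assume 100 g: 27.26 g C, 9.151 g H, 63.589 g N.
n(C) = 27.26/12.01 = 2.27, n(H) = 9.151/1.008 = 9.078, n(N) = 63.589/14.01 = 4.539
Ratios (÷ 2.27): C 1.000, H 4.000, N 2.000
→ CH4N2
Empirical-formula mass = 44.06 g/mol
n = 130.4 / 44.06 = 2.96 ≈ 3
Molecular formula = (CH4N2)×3 = C3H12N6

C3H12N6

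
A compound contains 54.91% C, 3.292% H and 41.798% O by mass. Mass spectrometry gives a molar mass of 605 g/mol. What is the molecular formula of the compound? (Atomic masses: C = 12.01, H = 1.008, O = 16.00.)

Assume 100 g: 54.91 g C, 3.292 g H, 41.798 g O.
Moles — C: 54.91 / 12.01 = 4.572 mol; H: 3.292 / 1.008 = 3.266 mol; O: 41.798 / 16.00 = 2.612 mol
Divide by the smallest (2.612 mol O): C 1.750, H 1.250, O 1.000
×4: C 7.00, H 5.00, O 4.00 → C7H5O4
Empirical-formula mass = 153.11 g/mol
n = 605 / 153.11 = 3.95 ≈ 4
Molecular formula = (C7H5O4)×4 = C28H20O16

C28H20O16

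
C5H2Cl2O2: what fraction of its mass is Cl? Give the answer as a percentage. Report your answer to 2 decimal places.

Molar mass = 5(12.01) + 2(1.008) + 2(35.45) + 2(16.00) = 164.966 g/mol
Mass of Cl per mole = 2 × 35.45 = 70.900 g
% Cl = 70.900 / 164.966 × 100 = 42.98%

42.98%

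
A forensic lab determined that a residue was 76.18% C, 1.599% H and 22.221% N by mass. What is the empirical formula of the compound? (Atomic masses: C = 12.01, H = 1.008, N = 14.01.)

C4HN

Assume 100 g: 76.18 g C, 1.599 g H, 22.221 g N.
Moles — C: 76.18 / 12.01 = 6.343 mol; H: 1.599 / 1.008 = 1.586 mol; N: 22.221 / 14.01 = 1.586 mol
Divide by the smallest (1.586 mol N): C 3.999, H 1.000, N 1.000
Ratio ≈ 4:1:1, so the empirical formula is C4HN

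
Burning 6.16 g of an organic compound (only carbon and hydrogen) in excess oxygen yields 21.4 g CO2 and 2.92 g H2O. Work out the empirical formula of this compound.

mol C = 21.4 / 44.01 = 0.4863; mass C = 0.4863 × 12.01 = 5.840 g
mol H = 2 × (2.92 / 18.02) = 0.3241; mass H = 0.3241 × 1.008 = 0.3267 g
Smallest is H at 0.3241 mol; normalising gives C 1.500, H 1.000
Multiply by 2: C 3.00, H 2.00 → C3H2

C3H2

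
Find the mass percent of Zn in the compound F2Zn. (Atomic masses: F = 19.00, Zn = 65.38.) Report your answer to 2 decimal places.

63.24%

Molar mass = 2(19.00) + 1(65.38) = 103.380 g/mol
Mass of Zn per mole = 1 × 65.38 = 65.380 g
% Zn = 65.380 / 103.380 × 100 = 63.24%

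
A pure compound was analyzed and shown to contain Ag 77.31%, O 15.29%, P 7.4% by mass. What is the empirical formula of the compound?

Assume 100 g: 77.31 g Ag, 15.29 g O, 7.4 g P.
n(Ag) = 77.31/107.87 = 0.7167, n(O) = 15.29/16.00 = 0.9556, n(P) = 7.4/30.97 = 0.2389
Divide by the smallest (0.2389 mol P): Ag 2.999, O 3.999, P 1.000
≈ 3:4:1 → Ag3O4P

Ag3O4P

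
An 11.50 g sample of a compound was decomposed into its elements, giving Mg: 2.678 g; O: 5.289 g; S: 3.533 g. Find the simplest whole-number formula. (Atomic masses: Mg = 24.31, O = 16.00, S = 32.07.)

MgO3S

n(Mg) = 2.678/24.31 = 0.1102, n(O) = 5.289/16.00 = 0.3306, n(S) = 3.533/32.07 = 0.1102
Divide by the smallest (0.1102 mol Mg): Mg 1.000, O 3.001, S 1.000
→ MgO3S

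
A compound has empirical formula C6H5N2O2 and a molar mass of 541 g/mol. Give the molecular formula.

Empirical-formula mass = 137.12 g/mol
n = 541 / 137.12 = 3.95 ≈ 4
Molecular formula = (C6H5N2O2)4 = C24H20N8O8

C24H20N8O8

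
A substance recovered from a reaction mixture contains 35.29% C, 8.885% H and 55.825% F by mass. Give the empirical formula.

Assume 100 g: 35.29 g C, 8.885 g H, 55.825 g F.
C: 35.29 g ÷ 12.01 g/mol = 2.938 mol
H: 8.885 g ÷ 1.008 g/mol = 8.814 mol
F: 55.825 g ÷ 19.00 g/mol = 2.938 mol
Ratios (÷ 2.938): C 1.000, H 3.000, F 1.000
→ CH3F

CH3F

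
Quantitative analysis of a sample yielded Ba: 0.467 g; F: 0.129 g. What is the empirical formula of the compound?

BaF2

Ba: 0.467 g ÷ 137.33 g/mol = 0.003401 mol
F: 0.129 g ÷ 19.00 g/mol = 0.006789 mol
Smallest is Ba at 0.003401 mol; normalising gives Ba 1.000, F 1.997
→ BaF2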